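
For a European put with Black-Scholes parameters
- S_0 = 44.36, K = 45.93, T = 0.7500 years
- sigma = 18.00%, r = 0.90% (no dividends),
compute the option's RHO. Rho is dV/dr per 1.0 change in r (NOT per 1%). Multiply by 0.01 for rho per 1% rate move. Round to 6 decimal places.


Answer: Rho = -20.587719

Derivation:
d1 = -0.1018724020; d2 = -0.2577569747
phi(d1) = 0.3968775333; exp(-qT) = 1.0000000000; exp(-rT) = 0.9932727301
N(-d2) = 0.6017027641
Rho = -K*T*exp(-rT)*N(-d2) = -45.9300 * 0.7500 * 0.9932727301 * 0.6017027641 = -20.587719


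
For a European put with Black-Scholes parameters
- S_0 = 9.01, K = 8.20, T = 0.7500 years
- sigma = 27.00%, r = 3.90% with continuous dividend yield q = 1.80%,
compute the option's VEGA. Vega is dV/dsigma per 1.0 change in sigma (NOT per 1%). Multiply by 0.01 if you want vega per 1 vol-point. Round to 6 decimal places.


Answer: Vega = 2.584910

Derivation:
d1 = 0.5871370720; d2 = 0.3533102129
phi(d1) = 0.3357785197; exp(-qT) = 0.9865907163; exp(-rT) = 0.9711736407
Vega = S * exp(-qT) * phi(d1) * sqrt(T) = 9.0100 * 0.9865907163 * 0.3357785197 * 0.8660254038 = 2.584910


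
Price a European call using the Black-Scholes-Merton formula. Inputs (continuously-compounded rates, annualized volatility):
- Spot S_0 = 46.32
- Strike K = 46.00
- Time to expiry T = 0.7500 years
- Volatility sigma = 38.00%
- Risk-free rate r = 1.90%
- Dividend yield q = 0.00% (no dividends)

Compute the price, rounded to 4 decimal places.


d1 = (ln(S/K) + (r - q + 0.5*sigma^2) * T) / (sigma * sqrt(T)) = 0.22891159
d2 = d1 - sigma * sqrt(T) = -0.10017806
exp(-rT) = 0.98585105; exp(-qT) = 1.00000000
C = S_0 * exp(-qT) * N(d1) - K * exp(-rT) * N(d2)
N(d1) = 0.59053119; N(d2) = 0.46010148
C = 46.3200 * 1.00000000 * 0.59053119 - 46.0000 * 0.98585105 * 0.46010148 = 6.4882

Answer: Price = 6.4882


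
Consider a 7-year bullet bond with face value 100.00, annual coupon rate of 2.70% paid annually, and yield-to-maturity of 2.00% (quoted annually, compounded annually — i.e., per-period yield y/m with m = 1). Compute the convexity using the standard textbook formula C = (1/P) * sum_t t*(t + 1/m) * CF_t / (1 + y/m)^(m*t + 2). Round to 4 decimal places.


Answer: Convexity = 48.5696

Derivation:
Coupon per period c = face * coupon_rate / m = 2.700000
Periods per year m = 1; per-period yield y/m = 0.020000
Number of cashflows N = 7
Cashflows (t years, CF_t, discount factor 1/(1+y/m)^(m*t), PV):
  t = 1.0000: CF_t = 2.700000, DF = 0.980392, PV = 2.647059
  t = 2.0000: CF_t = 2.700000, DF = 0.961169, PV = 2.595156
  t = 3.0000: CF_t = 2.700000, DF = 0.942322, PV = 2.544270
  t = 4.0000: CF_t = 2.700000, DF = 0.923845, PV = 2.494383
  t = 5.0000: CF_t = 2.700000, DF = 0.905731, PV = 2.445473
  t = 6.0000: CF_t = 2.700000, DF = 0.887971, PV = 2.397523
  t = 7.0000: CF_t = 102.700000, DF = 0.870560, PV = 89.406530
Price P = sum_t PV_t = 104.530394
Convexity numerator sum_t t*(t + 1/m) * CF_t / (1+y/m)^(m*t + 2):
  t = 1.0000: term = 5.088541
  t = 2.0000: term = 14.966296
  t = 3.0000: term = 29.345678
  t = 4.0000: term = 47.950455
  t = 5.0000: term = 70.515374
  t = 6.0000: term = 96.785808
  t = 7.0000: term = 4812.346885
Convexity = (1/P) * sum = 5076.999037 / 104.530394 = 48.569596


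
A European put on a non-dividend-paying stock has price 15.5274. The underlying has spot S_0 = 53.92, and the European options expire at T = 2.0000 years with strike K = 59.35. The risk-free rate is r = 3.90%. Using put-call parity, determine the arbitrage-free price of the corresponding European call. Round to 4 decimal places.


Put-call parity: C - P = S_0 * exp(-qT) - K * exp(-rT).
S_0 * exp(-qT) = 53.9200 * 1.00000000 = 53.92000000
K * exp(-rT) = 59.3500 * 0.92496443 = 54.89663872
C = P + S*exp(-qT) - K*exp(-rT)
C = 15.5274 + 53.92000000 - 54.89663872 = 14.5508

Answer: Call price = 14.5508


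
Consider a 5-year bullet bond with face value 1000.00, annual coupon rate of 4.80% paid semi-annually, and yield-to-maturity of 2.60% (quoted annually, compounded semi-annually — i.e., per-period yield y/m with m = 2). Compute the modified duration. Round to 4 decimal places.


Answer: Modified duration = 4.4745

Derivation:
Coupon per period c = face * coupon_rate / m = 24.000000
Periods per year m = 2; per-period yield y/m = 0.013000
Number of cashflows N = 10
Cashflows (t years, CF_t, discount factor 1/(1+y/m)^(m*t), PV):
  t = 0.5000: CF_t = 24.000000, DF = 0.987167, PV = 23.692004
  t = 1.0000: CF_t = 24.000000, DF = 0.974498, PV = 23.387960
  t = 1.5000: CF_t = 24.000000, DF = 0.961992, PV = 23.087819
  t = 2.0000: CF_t = 24.000000, DF = 0.949647, PV = 22.791529
  t = 2.5000: CF_t = 24.000000, DF = 0.937460, PV = 22.499041
  t = 3.0000: CF_t = 24.000000, DF = 0.925429, PV = 22.210307
  t = 3.5000: CF_t = 24.000000, DF = 0.913553, PV = 21.925279
  t = 4.0000: CF_t = 24.000000, DF = 0.901829, PV = 21.643908
  t = 4.5000: CF_t = 24.000000, DF = 0.890256, PV = 21.366148
  t = 5.0000: CF_t = 1024.000000, DF = 0.878831, PV = 899.923314
Price P = sum_t PV_t = 1102.527310
First compute Macaulay numerator sum_t t * PV_t:
  t * PV_t at t = 0.5000: 11.846002
  t * PV_t at t = 1.0000: 23.387960
  t * PV_t at t = 1.5000: 34.631728
  t * PV_t at t = 2.0000: 45.583058
  t * PV_t at t = 2.5000: 56.247604
  t * PV_t at t = 3.0000: 66.630922
  t * PV_t at t = 3.5000: 76.738476
  t * PV_t at t = 4.0000: 86.575632
  t * PV_t at t = 4.5000: 96.147666
  t * PV_t at t = 5.0000: 4499.616570
Macaulay duration D = 4997.405618 / 1102.527310 = 4.532682
Modified duration = D / (1 + y/m) = 4.532682 / (1 + 0.013000) = 4.474513


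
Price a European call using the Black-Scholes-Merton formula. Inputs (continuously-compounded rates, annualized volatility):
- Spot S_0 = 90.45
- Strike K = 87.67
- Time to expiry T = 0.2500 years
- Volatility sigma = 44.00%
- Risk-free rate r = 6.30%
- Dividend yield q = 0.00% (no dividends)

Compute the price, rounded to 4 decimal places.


Answer: Price = 9.9908

Derivation:
d1 = (ln(S/K) + (r - q + 0.5*sigma^2) * T) / (sigma * sqrt(T)) = 0.32348839
d2 = d1 - sigma * sqrt(T) = 0.10348839
exp(-rT) = 0.98437338; exp(-qT) = 1.00000000
C = S_0 * exp(-qT) * N(d1) - K * exp(-rT) * N(d2)
N(d1) = 0.62683730; N(d2) = 0.54121232
C = 90.4500 * 1.00000000 * 0.62683730 - 87.6700 * 0.98437338 * 0.54121232 = 9.9908


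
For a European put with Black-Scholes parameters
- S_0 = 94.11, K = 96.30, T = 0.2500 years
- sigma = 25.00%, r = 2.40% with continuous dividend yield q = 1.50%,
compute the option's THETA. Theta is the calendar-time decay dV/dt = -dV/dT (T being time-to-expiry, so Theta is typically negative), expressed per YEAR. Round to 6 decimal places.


Answer: Theta = -8.705835

Derivation:
d1 = -0.1035320635; d2 = -0.2285320635
phi(d1) = 0.3968098909; exp(-qT) = 0.9962570225; exp(-rT) = 0.9940179641
Theta = -S*exp(-qT)*phi(d1)*sigma/(2*sqrt(T)) + r*K*exp(-rT)*N(-d2) - q*S*exp(-qT)*N(-d1)
N(-d1) = 0.5412296484; N(-d2) = 0.5903836838; sqrt(T) = 0.5000000000
Term 1 = -94.1100 * 0.9962570225 * 0.3968098909 * 0.2500 / (2 * 0.5000000000) = -9.3010004772
Term 2 = 0.0240 * 96.3000 * 0.9940179641 * 0.5903836838 = 1.3563323133
Term 3 = -0.0150 * 94.1100 * 0.9962570225 * 0.5412296484 = -0.7611670979
Theta = -9.3010004772 + (1.3563323133) + (-0.7611670979) = -8.705835


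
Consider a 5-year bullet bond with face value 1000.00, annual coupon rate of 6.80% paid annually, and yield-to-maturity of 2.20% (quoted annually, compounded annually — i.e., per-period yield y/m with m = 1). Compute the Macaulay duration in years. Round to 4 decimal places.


Coupon per period c = face * coupon_rate / m = 68.000000
Periods per year m = 1; per-period yield y/m = 0.022000
Number of cashflows N = 5
Cashflows (t years, CF_t, discount factor 1/(1+y/m)^(m*t), PV):
  t = 1.0000: CF_t = 68.000000, DF = 0.978474, PV = 66.536204
  t = 2.0000: CF_t = 68.000000, DF = 0.957411, PV = 65.103917
  t = 3.0000: CF_t = 68.000000, DF = 0.936801, PV = 63.702463
  t = 4.0000: CF_t = 68.000000, DF = 0.916635, PV = 62.331177
  t = 5.0000: CF_t = 1068.000000, DF = 0.896903, PV = 957.892502
Price P = sum_t PV_t = 1215.566263
Macaulay numerator sum_t t * PV_t:
  t * PV_t at t = 1.0000: 66.536204
  t * PV_t at t = 2.0000: 130.207835
  t * PV_t at t = 3.0000: 191.107389
  t * PV_t at t = 4.0000: 249.324709
  t * PV_t at t = 5.0000: 4789.462509
Macaulay duration D = (sum_t t * PV_t) / P = 5426.638646 / 1215.566263 = 4.464289

Answer: Macaulay duration = 4.4643 years


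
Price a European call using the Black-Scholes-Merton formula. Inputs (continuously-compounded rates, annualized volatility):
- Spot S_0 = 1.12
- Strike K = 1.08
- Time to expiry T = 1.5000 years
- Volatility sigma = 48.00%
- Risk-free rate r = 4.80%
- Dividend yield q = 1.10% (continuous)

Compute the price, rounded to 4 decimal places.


d1 = (ln(S/K) + (r - q + 0.5*sigma^2) * T) / (sigma * sqrt(T)) = 0.45020881
d2 = d1 - sigma * sqrt(T) = -0.13766873
exp(-rT) = 0.93053090; exp(-qT) = 0.98363538
C = S_0 * exp(-qT) * N(d1) - K * exp(-rT) * N(d2)
N(d1) = 0.67372006; N(d2) = 0.44525112
C = 1.1200 * 0.98363538 * 0.67372006 - 1.0800 * 0.93053090 * 0.44525112 = 0.2948

Answer: Price = 0.2948


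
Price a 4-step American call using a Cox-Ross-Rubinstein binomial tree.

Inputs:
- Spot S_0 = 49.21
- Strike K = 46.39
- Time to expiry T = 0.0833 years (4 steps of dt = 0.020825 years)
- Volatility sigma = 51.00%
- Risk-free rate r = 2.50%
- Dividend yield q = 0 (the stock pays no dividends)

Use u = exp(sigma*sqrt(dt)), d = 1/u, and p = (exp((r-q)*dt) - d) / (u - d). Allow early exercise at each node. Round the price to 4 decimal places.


dt = T/N = 0.020825
u = exp(sigma*sqrt(dt)) = 1.076373; d = 1/u = 0.929046
p = (exp((r-q)*dt) - d) / (u - d) = 0.485144
Discount per step: exp(-r*dt) = 0.999480
Stock lattice S(k, i) with i counting down-moves:
  k=0: S(0,0) = 49.2100
  k=1: S(1,0) = 52.9683; S(1,1) = 45.7183
  k=2: S(2,0) = 57.0137; S(2,1) = 49.2100; S(2,2) = 42.4744
  k=3: S(3,0) = 61.3680; S(3,1) = 52.9683; S(3,2) = 45.7183; S(3,3) = 39.4607
  k=4: S(4,0) = 66.0549; S(4,1) = 57.0137; S(4,2) = 49.2100; S(4,3) = 42.4744; S(4,4) = 36.6608
Terminal payoffs V(N, i) = max(S_T - K, 0):
  V(4,0) = 19.664925; V(4,1) = 10.623708; V(4,2) = 2.820000; V(4,3) = 0.000000; V(4,4) = 0.000000
Backward induction: V(k, i) = exp(-r*dt) * [p * V(k+1, i) + (1-p) * V(k+1, i+1)]; then take max(V_cont, immediate exercise) for American.
  V(3,0) = exp(-r*dt) * [p*19.664925 + (1-p)*10.623708] = 15.002184; exercise = 14.978039; V(3,0) = max -> 15.002184
  V(3,1) = exp(-r*dt) * [p*10.623708 + (1-p)*2.820000] = 6.602481; exercise = 6.578335; V(3,1) = max -> 6.602481
  V(3,2) = exp(-r*dt) * [p*2.820000 + (1-p)*0.000000] = 1.367393; exercise = 0.000000; V(3,2) = max -> 1.367393
  V(3,3) = exp(-r*dt) * [p*0.000000 + (1-p)*0.000000] = 0.000000; exercise = 0.000000; V(3,3) = max -> 0.000000
  V(2,0) = exp(-r*dt) * [p*15.002184 + (1-p)*6.602481] = 10.671986; exercise = 10.623708; V(2,0) = max -> 10.671986
  V(2,1) = exp(-r*dt) * [p*6.602481 + (1-p)*1.367393] = 3.905129; exercise = 2.820000; V(2,1) = max -> 3.905129
  V(2,2) = exp(-r*dt) * [p*1.367393 + (1-p)*0.000000] = 0.663037; exercise = 0.000000; V(2,2) = max -> 0.663037
  V(1,0) = exp(-r*dt) * [p*10.671986 + (1-p)*3.905129] = 7.184286; exercise = 6.578335; V(1,0) = max -> 7.184286
  V(1,1) = exp(-r*dt) * [p*3.905129 + (1-p)*0.663037] = 2.234753; exercise = 0.000000; V(1,1) = max -> 2.234753
  V(0,0) = exp(-r*dt) * [p*7.184286 + (1-p)*2.234753] = 4.633575; exercise = 2.820000; V(0,0) = max -> 4.633575

Answer: Price = V(0,0) = 4.6336


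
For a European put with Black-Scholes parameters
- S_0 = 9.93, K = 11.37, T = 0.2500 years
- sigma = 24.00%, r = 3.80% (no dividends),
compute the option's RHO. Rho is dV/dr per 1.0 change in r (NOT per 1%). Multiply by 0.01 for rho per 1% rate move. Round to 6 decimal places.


Answer: Rho = -2.439324

Derivation:
d1 = -0.9893152475; d2 = -1.1093152475
phi(d1) = 0.2445560232; exp(-qT) = 1.0000000000; exp(-rT) = 0.9905449824
N(-d2) = 0.8663528952
Rho = -K*T*exp(-rT)*N(-d2) = -11.3700 * 0.2500 * 0.9905449824 * 0.8663528952 = -2.439324


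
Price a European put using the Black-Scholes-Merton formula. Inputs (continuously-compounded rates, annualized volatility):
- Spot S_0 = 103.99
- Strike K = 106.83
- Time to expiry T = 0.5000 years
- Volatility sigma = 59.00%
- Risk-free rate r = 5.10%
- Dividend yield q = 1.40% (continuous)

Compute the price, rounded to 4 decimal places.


d1 = (ln(S/K) + (r - q + 0.5*sigma^2) * T) / (sigma * sqrt(T)) = 0.18835636
d2 = d1 - sigma * sqrt(T) = -0.22883664
exp(-rT) = 0.97482238; exp(-qT) = 0.99302444
P = K * exp(-rT) * N(-d2) - S_0 * exp(-qT) * N(-d1)
N(-d1) = 0.42529865; N(-d2) = 0.59050206
P = 106.8300 * 0.97482238 * 0.59050206 - 103.9900 * 0.99302444 * 0.42529865 = 17.5767

Answer: Price = 17.5767


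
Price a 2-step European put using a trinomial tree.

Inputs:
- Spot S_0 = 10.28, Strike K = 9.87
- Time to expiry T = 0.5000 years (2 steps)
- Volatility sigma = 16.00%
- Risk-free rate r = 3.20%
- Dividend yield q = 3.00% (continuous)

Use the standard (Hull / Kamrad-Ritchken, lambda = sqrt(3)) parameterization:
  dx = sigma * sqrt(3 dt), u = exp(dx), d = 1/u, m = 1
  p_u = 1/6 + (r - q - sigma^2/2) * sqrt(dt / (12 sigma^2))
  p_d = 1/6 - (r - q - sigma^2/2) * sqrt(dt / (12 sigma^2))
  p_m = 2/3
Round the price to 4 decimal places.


Answer: Price = V(0,0) = 0.2766

Derivation:
dt = T/N = 0.250000; dx = sigma*sqrt(3*dt) = 0.138564
u = exp(dx) = 1.148623; d = 1/u = 0.870607
p_u = 0.156924, p_m = 0.666667, p_d = 0.176409
Discount per step: exp(-r*dt) = 0.992032
Stock lattice S(k, j) with j the centered position index:
  k=0: S(0,+0) = 10.2800
  k=1: S(1,-1) = 8.9498; S(1,+0) = 10.2800; S(1,+1) = 11.8078
  k=2: S(2,-2) = 7.7918; S(2,-1) = 8.9498; S(2,+0) = 10.2800; S(2,+1) = 11.8078; S(2,+2) = 13.5628
Terminal payoffs V(N, j) = max(K - S_T, 0):
  V(2,-2) = 2.078198; V(2,-1) = 0.920155; V(2,+0) = 0.000000; V(2,+1) = 0.000000; V(2,+2) = 0.000000
Backward induction: V(k, j) = exp(-r*dt) * [p_u * V(k+1, j+1) + p_m * V(k+1, j) + p_d * V(k+1, j-1)]
  V(1,-1) = exp(-r*dt) * [p_u*0.000000 + p_m*0.920155 + p_d*2.078198] = 0.972241
  V(1,+0) = exp(-r*dt) * [p_u*0.000000 + p_m*0.000000 + p_d*0.920155] = 0.161031
  V(1,+1) = exp(-r*dt) * [p_u*0.000000 + p_m*0.000000 + p_d*0.000000] = 0.000000
  V(0,+0) = exp(-r*dt) * [p_u*0.000000 + p_m*0.161031 + p_d*0.972241] = 0.276644


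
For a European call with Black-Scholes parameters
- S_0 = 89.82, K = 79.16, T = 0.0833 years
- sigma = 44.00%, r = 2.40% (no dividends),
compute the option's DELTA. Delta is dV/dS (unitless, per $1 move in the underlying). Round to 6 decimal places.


Answer: Delta = 0.858607

Derivation:
d1 = 1.0740799369; d2 = 0.9470882836
phi(d1) = 0.2240777053; exp(-qT) = 1.0000000000; exp(-rT) = 0.9980027971
N(d1) = 0.8586065721
Delta = exp(-qT) * N(d1) = 1.0000000000 * 0.8586065721 = 0.858607


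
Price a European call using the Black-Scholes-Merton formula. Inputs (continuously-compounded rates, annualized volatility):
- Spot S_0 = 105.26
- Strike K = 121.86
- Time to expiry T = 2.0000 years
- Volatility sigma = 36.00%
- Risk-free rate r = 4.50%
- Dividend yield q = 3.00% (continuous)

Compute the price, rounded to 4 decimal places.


Answer: Price = 15.5661

Derivation:
d1 = (ln(S/K) + (r - q + 0.5*sigma^2) * T) / (sigma * sqrt(T)) = 0.02584993
d2 = d1 - sigma * sqrt(T) = -0.48326695
exp(-rT) = 0.91393119; exp(-qT) = 0.94176453
C = S_0 * exp(-qT) * N(d1) - K * exp(-rT) * N(d2)
N(d1) = 0.51031148; N(d2) = 0.31445310
C = 105.2600 * 0.94176453 * 0.51031148 - 121.8600 * 0.91393119 * 0.31445310 = 15.5661


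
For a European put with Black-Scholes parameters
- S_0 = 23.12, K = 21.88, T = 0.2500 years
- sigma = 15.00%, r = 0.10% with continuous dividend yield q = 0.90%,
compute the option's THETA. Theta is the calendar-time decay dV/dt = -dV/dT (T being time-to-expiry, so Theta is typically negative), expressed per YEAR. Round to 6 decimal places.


d1 = 0.7458342167; d2 = 0.6708342167
phi(d1) = 0.3020771373; exp(-qT) = 0.9977525294; exp(-rT) = 0.9997500312
Theta = -S*exp(-qT)*phi(d1)*sigma/(2*sqrt(T)) + r*K*exp(-rT)*N(-d2) - q*S*exp(-qT)*N(-d1)
N(-d1) = 0.2278837838; N(-d2) = 0.2511630736; sqrt(T) = 0.5000000000
Term 1 = -23.1200 * 0.9977525294 * 0.3020771373 * 0.1500 / (2 * 0.5000000000) = -1.0452490541
Term 2 = 0.0010 * 21.8800 * 0.9997500312 * 0.2511630736 = 0.0054940744
Term 3 = -0.0090 * 23.1200 * 0.9977525294 * 0.2278837838 = -0.0473114870
Theta = -1.0452490541 + (0.0054940744) + (-0.0473114870) = -1.087066

Answer: Theta = -1.087066


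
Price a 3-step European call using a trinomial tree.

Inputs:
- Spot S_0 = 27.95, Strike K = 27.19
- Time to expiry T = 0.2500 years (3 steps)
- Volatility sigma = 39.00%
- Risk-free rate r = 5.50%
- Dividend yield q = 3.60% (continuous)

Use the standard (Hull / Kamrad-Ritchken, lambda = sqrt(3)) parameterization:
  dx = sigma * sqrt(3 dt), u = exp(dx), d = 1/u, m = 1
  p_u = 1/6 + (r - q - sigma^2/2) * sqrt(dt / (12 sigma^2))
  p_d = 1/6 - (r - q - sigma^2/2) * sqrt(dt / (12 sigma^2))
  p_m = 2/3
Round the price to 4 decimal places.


dt = T/N = 0.083333; dx = sigma*sqrt(3*dt) = 0.195000
u = exp(dx) = 1.215311; d = 1/u = 0.822835
p_u = 0.154476, p_m = 0.666667, p_d = 0.178857
Discount per step: exp(-r*dt) = 0.995427
Stock lattice S(k, j) with j the centered position index:
  k=0: S(0,+0) = 27.9500
  k=1: S(1,-1) = 22.9982; S(1,+0) = 27.9500; S(1,+1) = 33.9679
  k=2: S(2,-2) = 18.9237; S(2,-1) = 22.9982; S(2,+0) = 27.9500; S(2,+1) = 33.9679; S(2,+2) = 41.2816
  k=3: S(3,-3) = 15.5711; S(3,-2) = 18.9237; S(3,-1) = 22.9982; S(3,+0) = 27.9500; S(3,+1) = 33.9679; S(3,+2) = 41.2816; S(3,+3) = 50.1700
Terminal payoffs V(N, j) = max(S_T - K, 0):
  V(3,-3) = 0.000000; V(3,-2) = 0.000000; V(3,-1) = 0.000000; V(3,+0) = 0.760000; V(3,+1) = 6.777942; V(3,+2) = 14.091613; V(3,+3) = 22.979998
Backward induction: V(k, j) = exp(-r*dt) * [p_u * V(k+1, j+1) + p_m * V(k+1, j) + p_d * V(k+1, j-1)]
  V(2,-2) = exp(-r*dt) * [p_u*0.000000 + p_m*0.000000 + p_d*0.000000] = 0.000000
  V(2,-1) = exp(-r*dt) * [p_u*0.760000 + p_m*0.000000 + p_d*0.000000] = 0.116865
  V(2,+0) = exp(-r*dt) * [p_u*6.777942 + p_m*0.760000 + p_d*0.000000] = 1.546595
  V(2,+1) = exp(-r*dt) * [p_u*14.091613 + p_m*6.777942 + p_d*0.760000] = 6.800143
  V(2,+2) = exp(-r*dt) * [p_u*22.979998 + p_m*14.091613 + p_d*6.777942] = 14.091824
  V(1,-1) = exp(-r*dt) * [p_u*1.546595 + p_m*0.116865 + p_d*0.000000] = 0.315374
  V(1,+0) = exp(-r*dt) * [p_u*6.800143 + p_m*1.546595 + p_d*0.116865] = 2.092813
  V(1,+1) = exp(-r*dt) * [p_u*14.091824 + p_m*6.800143 + p_d*1.546595] = 6.954953
  V(0,+0) = exp(-r*dt) * [p_u*6.954953 + p_m*2.092813 + p_d*0.315374] = 2.514442

Answer: Price = V(0,0) = 2.5144


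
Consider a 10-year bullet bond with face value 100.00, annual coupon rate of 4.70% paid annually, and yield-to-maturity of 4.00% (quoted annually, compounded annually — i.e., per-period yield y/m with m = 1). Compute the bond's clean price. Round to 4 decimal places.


Answer: Price = 105.6776

Derivation:
Coupon per period c = face * coupon_rate / m = 4.700000
Periods per year m = 1; per-period yield y/m = 0.040000
Number of cashflows N = 10
Cashflows (t years, CF_t, discount factor 1/(1+y/m)^(m*t), PV):
  t = 1.0000: CF_t = 4.700000, DF = 0.961538, PV = 4.519231
  t = 2.0000: CF_t = 4.700000, DF = 0.924556, PV = 4.345414
  t = 3.0000: CF_t = 4.700000, DF = 0.888996, PV = 4.178283
  t = 4.0000: CF_t = 4.700000, DF = 0.854804, PV = 4.017580
  t = 5.0000: CF_t = 4.700000, DF = 0.821927, PV = 3.863057
  t = 6.0000: CF_t = 4.700000, DF = 0.790315, PV = 3.714478
  t = 7.0000: CF_t = 4.700000, DF = 0.759918, PV = 3.571614
  t = 8.0000: CF_t = 4.700000, DF = 0.730690, PV = 3.434244
  t = 9.0000: CF_t = 4.700000, DF = 0.702587, PV = 3.302158
  t = 10.0000: CF_t = 104.700000, DF = 0.675564, PV = 70.731568
Price P = sum_t PV_t = 105.677627


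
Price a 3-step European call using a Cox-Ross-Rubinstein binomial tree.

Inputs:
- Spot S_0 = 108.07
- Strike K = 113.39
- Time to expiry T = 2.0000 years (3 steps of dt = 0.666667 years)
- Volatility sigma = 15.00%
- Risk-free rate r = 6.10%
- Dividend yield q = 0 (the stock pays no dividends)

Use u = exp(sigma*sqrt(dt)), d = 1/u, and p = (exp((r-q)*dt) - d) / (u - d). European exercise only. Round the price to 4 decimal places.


Answer: Price = V(0,0) = 13.2557

Derivation:
dt = T/N = 0.666667
u = exp(sigma*sqrt(dt)) = 1.130290; d = 1/u = 0.884728
p = (exp((r-q)*dt) - d) / (u - d) = 0.638440
Discount per step: exp(-r*dt) = 0.960149
Stock lattice S(k, i) with i counting down-moves:
  k=0: S(0,0) = 108.0700
  k=1: S(1,0) = 122.1505; S(1,1) = 95.6126
  k=2: S(2,0) = 138.0655; S(2,1) = 108.0700; S(2,2) = 84.5912
  k=3: S(3,0) = 156.0541; S(3,1) = 122.1505; S(3,2) = 95.6126; S(3,3) = 74.8402
Terminal payoffs V(N, i) = max(S_T - K, 0):
  V(3,0) = 42.664082; V(3,1) = 8.760471; V(3,2) = 0.000000; V(3,3) = 0.000000
Backward induction: V(k, i) = exp(-r*dt) * [p * V(k+1, i) + (1-p) * V(k+1, i+1)].
  V(2,0) = exp(-r*dt) * [p*42.664082 + (1-p)*8.760471] = 29.194181
  V(2,1) = exp(-r*dt) * [p*8.760471 + (1-p)*0.000000] = 5.370145
  V(2,2) = exp(-r*dt) * [p*0.000000 + (1-p)*0.000000] = 0.000000
  V(1,0) = exp(-r*dt) * [p*29.194181 + (1-p)*5.370145] = 19.760210
  V(1,1) = exp(-r*dt) * [p*5.370145 + (1-p)*0.000000] = 3.291884
  V(0,0) = exp(-r*dt) * [p*19.760210 + (1-p)*3.291884] = 13.255739


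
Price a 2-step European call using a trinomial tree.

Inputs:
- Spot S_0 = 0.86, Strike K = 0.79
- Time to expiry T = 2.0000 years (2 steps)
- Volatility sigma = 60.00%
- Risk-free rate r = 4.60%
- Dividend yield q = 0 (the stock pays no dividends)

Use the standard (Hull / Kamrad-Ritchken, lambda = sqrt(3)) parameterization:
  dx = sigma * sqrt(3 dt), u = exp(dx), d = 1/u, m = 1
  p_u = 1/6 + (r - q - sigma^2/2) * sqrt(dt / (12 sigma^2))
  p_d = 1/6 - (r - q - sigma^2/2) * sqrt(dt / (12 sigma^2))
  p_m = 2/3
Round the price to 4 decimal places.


Answer: Price = V(0,0) = 0.2933

Derivation:
dt = T/N = 1.000000; dx = sigma*sqrt(3*dt) = 1.039230
u = exp(dx) = 2.827041; d = 1/u = 0.353727
p_u = 0.102196, p_m = 0.666667, p_d = 0.231137
Discount per step: exp(-r*dt) = 0.955042
Stock lattice S(k, j) with j the centered position index:
  k=0: S(0,+0) = 0.8600
  k=1: S(1,-1) = 0.3042; S(1,+0) = 0.8600; S(1,+1) = 2.4313
  k=2: S(2,-2) = 0.1076; S(2,-1) = 0.3042; S(2,+0) = 0.8600; S(2,+1) = 2.4313; S(2,+2) = 6.8733
Terminal payoffs V(N, j) = max(S_T - K, 0):
  V(2,-2) = 0.000000; V(2,-1) = 0.000000; V(2,+0) = 0.070000; V(2,+1) = 1.641255; V(2,+2) = 6.083257
Backward induction: V(k, j) = exp(-r*dt) * [p_u * V(k+1, j+1) + p_m * V(k+1, j) + p_d * V(k+1, j-1)]
  V(1,-1) = exp(-r*dt) * [p_u*0.070000 + p_m*0.000000 + p_d*0.000000] = 0.006832
  V(1,+0) = exp(-r*dt) * [p_u*1.641255 + p_m*0.070000 + p_d*0.000000] = 0.204757
  V(1,+1) = exp(-r*dt) * [p_u*6.083257 + p_m*1.641255 + p_d*0.070000] = 1.654165
  V(0,+0) = exp(-r*dt) * [p_u*1.654165 + p_m*0.204757 + p_d*0.006832] = 0.293325


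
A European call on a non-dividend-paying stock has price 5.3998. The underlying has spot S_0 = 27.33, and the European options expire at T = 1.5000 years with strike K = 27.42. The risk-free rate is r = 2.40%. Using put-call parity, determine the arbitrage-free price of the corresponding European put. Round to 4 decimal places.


Answer: Put price = 4.5202

Derivation:
Put-call parity: C - P = S_0 * exp(-qT) - K * exp(-rT).
S_0 * exp(-qT) = 27.3300 * 1.00000000 = 27.33000000
K * exp(-rT) = 27.4200 * 0.96464029 = 26.45043685
P = C - S*exp(-qT) + K*exp(-rT)
P = 5.3998 - 27.33000000 + 26.45043685 = 4.5202


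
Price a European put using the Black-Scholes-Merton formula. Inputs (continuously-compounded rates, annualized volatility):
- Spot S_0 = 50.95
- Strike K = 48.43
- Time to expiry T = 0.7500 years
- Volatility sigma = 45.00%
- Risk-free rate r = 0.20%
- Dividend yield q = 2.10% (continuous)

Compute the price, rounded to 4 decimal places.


Answer: Price = 6.7444

Derivation:
d1 = (ln(S/K) + (r - q + 0.5*sigma^2) * T) / (sigma * sqrt(T)) = 0.28845139
d2 = d1 - sigma * sqrt(T) = -0.10126004
exp(-rT) = 0.99850112; exp(-qT) = 0.98437338
P = K * exp(-rT) * N(-d2) - S_0 * exp(-qT) * N(-d1)
N(-d1) = 0.38650062; N(-d2) = 0.54032798
P = 48.4300 * 0.99850112 * 0.54032798 - 50.9500 * 0.98437338 * 0.38650062 = 6.7444


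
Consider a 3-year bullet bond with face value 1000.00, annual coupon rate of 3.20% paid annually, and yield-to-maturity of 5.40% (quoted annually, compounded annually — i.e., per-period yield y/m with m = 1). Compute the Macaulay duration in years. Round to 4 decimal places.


Coupon per period c = face * coupon_rate / m = 32.000000
Periods per year m = 1; per-period yield y/m = 0.054000
Number of cashflows N = 3
Cashflows (t years, CF_t, discount factor 1/(1+y/m)^(m*t), PV):
  t = 1.0000: CF_t = 32.000000, DF = 0.948767, PV = 30.360531
  t = 2.0000: CF_t = 32.000000, DF = 0.900158, PV = 28.805058
  t = 3.0000: CF_t = 1032.000000, DF = 0.854040, PV = 881.369190
Price P = sum_t PV_t = 940.534779
Macaulay numerator sum_t t * PV_t:
  t * PV_t at t = 1.0000: 30.360531
  t * PV_t at t = 2.0000: 57.610116
  t * PV_t at t = 3.0000: 2644.107569
Macaulay duration D = (sum_t t * PV_t) / P = 2732.078217 / 940.534779 = 2.904814

Answer: Macaulay duration = 2.9048 years


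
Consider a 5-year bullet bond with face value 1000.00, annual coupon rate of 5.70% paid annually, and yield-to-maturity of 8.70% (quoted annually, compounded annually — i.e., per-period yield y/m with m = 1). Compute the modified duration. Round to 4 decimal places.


Answer: Modified duration = 4.0951

Derivation:
Coupon per period c = face * coupon_rate / m = 57.000000
Periods per year m = 1; per-period yield y/m = 0.087000
Number of cashflows N = 5
Cashflows (t years, CF_t, discount factor 1/(1+y/m)^(m*t), PV):
  t = 1.0000: CF_t = 57.000000, DF = 0.919963, PV = 52.437902
  t = 2.0000: CF_t = 57.000000, DF = 0.846332, PV = 48.240941
  t = 3.0000: CF_t = 57.000000, DF = 0.778595, PV = 44.379890
  t = 4.0000: CF_t = 57.000000, DF = 0.716278, PV = 40.827866
  t = 5.0000: CF_t = 1057.000000, DF = 0.658950, PV = 696.509857
Price P = sum_t PV_t = 882.396456
First compute Macaulay numerator sum_t t * PV_t:
  t * PV_t at t = 1.0000: 52.437902
  t * PV_t at t = 2.0000: 96.481881
  t * PV_t at t = 3.0000: 133.139671
  t * PV_t at t = 4.0000: 163.311463
  t * PV_t at t = 5.0000: 3482.549285
Macaulay duration D = 3927.920202 / 882.396456 = 4.451423
Modified duration = D / (1 + y/m) = 4.451423 / (1 + 0.087000) = 4.095146


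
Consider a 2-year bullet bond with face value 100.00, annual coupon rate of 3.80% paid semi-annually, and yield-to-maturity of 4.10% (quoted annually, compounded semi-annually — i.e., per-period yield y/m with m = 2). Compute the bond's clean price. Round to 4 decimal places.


Answer: Price = 99.4295

Derivation:
Coupon per period c = face * coupon_rate / m = 1.900000
Periods per year m = 2; per-period yield y/m = 0.020500
Number of cashflows N = 4
Cashflows (t years, CF_t, discount factor 1/(1+y/m)^(m*t), PV):
  t = 0.5000: CF_t = 1.900000, DF = 0.979912, PV = 1.861832
  t = 1.0000: CF_t = 1.900000, DF = 0.960227, PV = 1.824432
  t = 1.5000: CF_t = 1.900000, DF = 0.940938, PV = 1.787782
  t = 2.0000: CF_t = 101.900000, DF = 0.922036, PV = 93.955487
Price P = sum_t PV_t = 99.429533


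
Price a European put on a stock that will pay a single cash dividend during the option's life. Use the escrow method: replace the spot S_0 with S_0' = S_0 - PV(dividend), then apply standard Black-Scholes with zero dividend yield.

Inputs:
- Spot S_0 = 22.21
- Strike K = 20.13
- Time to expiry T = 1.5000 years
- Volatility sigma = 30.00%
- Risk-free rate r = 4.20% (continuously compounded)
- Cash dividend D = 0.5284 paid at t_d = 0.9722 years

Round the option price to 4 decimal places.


Answer: Price = 1.7626

Derivation:
PV(D) = D * exp(-r * t_d) = 0.5284 * 0.95999001 = 0.50725872
S_0' = S_0 - PV(D) = 22.2100 - 0.50725872 = 21.70274128
d1 = (ln(S_0'/K) + (r + sigma^2/2)*T) / (sigma*sqrt(T)) = 0.55991890
d2 = d1 - sigma*sqrt(T) = 0.19249544
exp(-rT) = 0.93894347
N(-d1) = 0.28776738; N(-d2) = 0.42367707
P = K * exp(-rT) * N(-d2) - S_0' * N(-d1) = 20.1300 * 0.93894347 * 0.42367707 - 21.70274128 * 0.28776738 = 1.7626


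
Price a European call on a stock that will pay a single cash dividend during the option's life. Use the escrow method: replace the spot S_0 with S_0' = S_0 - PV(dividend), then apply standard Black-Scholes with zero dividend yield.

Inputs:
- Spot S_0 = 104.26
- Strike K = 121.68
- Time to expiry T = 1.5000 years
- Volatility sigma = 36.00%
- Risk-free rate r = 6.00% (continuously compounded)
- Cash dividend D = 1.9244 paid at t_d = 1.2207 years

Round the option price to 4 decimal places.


Answer: Price = 14.5884

Derivation:
PV(D) = D * exp(-r * t_d) = 1.9244 * 0.92937589 = 1.78849097
S_0' = S_0 - PV(D) = 104.2600 - 1.78849097 = 102.47150903
d1 = (ln(S_0'/K) + (r + sigma^2/2)*T) / (sigma*sqrt(T)) = 0.03490557
d2 = d1 - sigma*sqrt(T) = -0.40600258
exp(-rT) = 0.91393119
N(d1) = 0.51392248; N(d2) = 0.34237035
C = S_0' * N(d1) - K * exp(-rT) * N(d2) = 102.47150903 * 0.51392248 - 121.6800 * 0.91393119 * 0.34237035 = 14.5884


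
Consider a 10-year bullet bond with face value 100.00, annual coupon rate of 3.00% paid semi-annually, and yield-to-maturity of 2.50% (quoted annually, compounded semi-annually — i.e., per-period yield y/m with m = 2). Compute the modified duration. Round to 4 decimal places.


Answer: Modified duration = 8.6387

Derivation:
Coupon per period c = face * coupon_rate / m = 1.500000
Periods per year m = 2; per-period yield y/m = 0.012500
Number of cashflows N = 20
Cashflows (t years, CF_t, discount factor 1/(1+y/m)^(m*t), PV):
  t = 0.5000: CF_t = 1.500000, DF = 0.987654, PV = 1.481481
  t = 1.0000: CF_t = 1.500000, DF = 0.975461, PV = 1.463192
  t = 1.5000: CF_t = 1.500000, DF = 0.963418, PV = 1.445127
  t = 2.0000: CF_t = 1.500000, DF = 0.951524, PV = 1.427286
  t = 2.5000: CF_t = 1.500000, DF = 0.939777, PV = 1.409666
  t = 3.0000: CF_t = 1.500000, DF = 0.928175, PV = 1.392262
  t = 3.5000: CF_t = 1.500000, DF = 0.916716, PV = 1.375074
  t = 4.0000: CF_t = 1.500000, DF = 0.905398, PV = 1.358098
  t = 4.5000: CF_t = 1.500000, DF = 0.894221, PV = 1.341331
  t = 5.0000: CF_t = 1.500000, DF = 0.883181, PV = 1.324771
  t = 5.5000: CF_t = 1.500000, DF = 0.872277, PV = 1.308416
  t = 6.0000: CF_t = 1.500000, DF = 0.861509, PV = 1.292263
  t = 6.5000: CF_t = 1.500000, DF = 0.850873, PV = 1.276309
  t = 7.0000: CF_t = 1.500000, DF = 0.840368, PV = 1.260552
  t = 7.5000: CF_t = 1.500000, DF = 0.829993, PV = 1.244990
  t = 8.0000: CF_t = 1.500000, DF = 0.819746, PV = 1.229620
  t = 8.5000: CF_t = 1.500000, DF = 0.809626, PV = 1.214439
  t = 9.0000: CF_t = 1.500000, DF = 0.799631, PV = 1.199446
  t = 9.5000: CF_t = 1.500000, DF = 0.789759, PV = 1.184638
  t = 10.0000: CF_t = 101.500000, DF = 0.780009, PV = 79.170868
Price P = sum_t PV_t = 104.399829
First compute Macaulay numerator sum_t t * PV_t:
  t * PV_t at t = 0.5000: 0.740741
  t * PV_t at t = 1.0000: 1.463192
  t * PV_t at t = 1.5000: 2.167691
  t * PV_t at t = 2.0000: 2.854573
  t * PV_t at t = 2.5000: 3.524164
  t * PV_t at t = 3.0000: 4.176787
  t * PV_t at t = 3.5000: 4.812759
  t * PV_t at t = 4.0000: 5.432391
  t * PV_t at t = 4.5000: 6.035990
  t * PV_t at t = 5.0000: 6.623857
  t * PV_t at t = 5.5000: 7.196289
  t * PV_t at t = 6.0000: 7.753577
  t * PV_t at t = 6.5000: 8.296009
  t * PV_t at t = 7.0000: 8.823865
  t * PV_t at t = 7.5000: 9.337423
  t * PV_t at t = 8.0000: 9.836956
  t * PV_t at t = 8.5000: 10.322732
  t * PV_t at t = 9.0000: 10.795014
  t * PV_t at t = 9.5000: 11.254061
  t * PV_t at t = 10.0000: 791.708677
Macaulay duration D = 913.156745 / 104.399829 = 8.746726
Modified duration = D / (1 + y/m) = 8.746726 / (1 + 0.012500) = 8.638742


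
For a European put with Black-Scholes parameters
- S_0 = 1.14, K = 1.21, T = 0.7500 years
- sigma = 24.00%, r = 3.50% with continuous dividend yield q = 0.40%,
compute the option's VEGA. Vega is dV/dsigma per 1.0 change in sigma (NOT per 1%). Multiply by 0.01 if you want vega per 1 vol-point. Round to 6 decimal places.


Answer: Vega = 0.391697

Derivation:
d1 = -0.0709279482; d2 = -0.2787740451
phi(d1) = 0.3979400472; exp(-qT) = 0.9970044955; exp(-rT) = 0.9740915363
Vega = S * exp(-qT) * phi(d1) * sqrt(T) = 1.1400 * 0.9970044955 * 0.3979400472 * 0.8660254038 = 0.391697


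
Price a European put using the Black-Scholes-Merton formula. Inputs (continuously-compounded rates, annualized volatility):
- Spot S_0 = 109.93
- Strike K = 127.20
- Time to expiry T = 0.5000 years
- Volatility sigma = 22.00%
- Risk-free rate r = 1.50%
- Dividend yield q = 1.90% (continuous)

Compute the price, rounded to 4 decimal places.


Answer: Price = 19.0231

Derivation:
d1 = (ln(S/K) + (r - q + 0.5*sigma^2) * T) / (sigma * sqrt(T)) = -0.87306379
d2 = d1 - sigma * sqrt(T) = -1.02862728
exp(-rT) = 0.99252805; exp(-qT) = 0.99054498
P = K * exp(-rT) * N(-d2) - S_0 * exp(-qT) * N(-d1)
N(-d1) = 0.80868584; N(-d2) = 0.84817257
P = 127.2000 * 0.99252805 * 0.84817257 - 109.9300 * 0.99054498 * 0.80868584 = 19.0231


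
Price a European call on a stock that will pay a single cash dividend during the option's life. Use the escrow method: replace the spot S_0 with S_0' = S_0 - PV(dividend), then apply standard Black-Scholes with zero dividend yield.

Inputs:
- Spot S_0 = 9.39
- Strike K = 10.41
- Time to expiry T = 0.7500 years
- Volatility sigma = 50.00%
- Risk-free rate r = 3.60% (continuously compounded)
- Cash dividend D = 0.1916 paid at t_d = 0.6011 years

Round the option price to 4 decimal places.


PV(D) = D * exp(-r * t_d) = 0.1916 * 0.97859286 = 0.18749839
S_0' = S_0 - PV(D) = 9.3900 - 0.18749839 = 9.20250161
d1 = (ln(S_0'/K) + (r + sigma^2/2)*T) / (sigma*sqrt(T)) = -0.00586939
d2 = d1 - sigma*sqrt(T) = -0.43888209
exp(-rT) = 0.97336124
N(d1) = 0.49765846; N(d2) = 0.33037349
C = S_0' * N(d1) - K * exp(-rT) * N(d2) = 9.20250161 * 0.49765846 - 10.4100 * 0.97336124 * 0.33037349 = 1.2321

Answer: Price = 1.2321


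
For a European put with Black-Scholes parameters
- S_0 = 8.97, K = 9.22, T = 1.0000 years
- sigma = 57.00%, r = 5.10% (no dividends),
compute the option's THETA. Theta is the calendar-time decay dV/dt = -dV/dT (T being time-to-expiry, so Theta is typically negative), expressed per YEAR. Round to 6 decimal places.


d1 = 0.3262467342; d2 = -0.2437532658
phi(d1) = 0.3782662376; exp(-qT) = 1.0000000000; exp(-rT) = 0.9502786705
Theta = -S*exp(-qT)*phi(d1)*sigma/(2*sqrt(T)) + r*K*exp(-rT)*N(-d2) - q*S*exp(-qT)*N(-d1)
N(-d1) = 0.3721188426; N(-d2) = 0.5962890414; sqrt(T) = 1.0000000000
Term 1 = -8.9700 * 1.0000000000 * 0.3782662376 * 0.5700 / (2 * 1.0000000000) = -0.9670187231
Term 2 = 0.0510 * 9.2200 * 0.9502786705 * 0.5962890414 = 0.2664458170
Term 3 = 0 (no dividend yield, q = 0)
Theta = -0.9670187231 + (0.2664458170) + (0.0000000000) = -0.700573

Answer: Theta = -0.700573


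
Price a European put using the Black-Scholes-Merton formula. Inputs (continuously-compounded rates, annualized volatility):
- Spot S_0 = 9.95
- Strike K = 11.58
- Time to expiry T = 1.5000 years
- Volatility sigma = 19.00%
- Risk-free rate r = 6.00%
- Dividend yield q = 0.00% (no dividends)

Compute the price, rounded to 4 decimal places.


Answer: Price = 1.3007

Derivation:
d1 = (ln(S/K) + (r - q + 0.5*sigma^2) * T) / (sigma * sqrt(T)) = -0.14882550
d2 = d1 - sigma * sqrt(T) = -0.38152703
exp(-rT) = 0.91393119; exp(-qT) = 1.00000000
P = K * exp(-rT) * N(-d2) - S_0 * exp(-qT) * N(-d1)
N(-d1) = 0.55915434; N(-d2) = 0.64859389
P = 11.5800 * 0.91393119 * 0.64859389 - 9.9500 * 1.00000000 * 0.55915434 = 1.3007


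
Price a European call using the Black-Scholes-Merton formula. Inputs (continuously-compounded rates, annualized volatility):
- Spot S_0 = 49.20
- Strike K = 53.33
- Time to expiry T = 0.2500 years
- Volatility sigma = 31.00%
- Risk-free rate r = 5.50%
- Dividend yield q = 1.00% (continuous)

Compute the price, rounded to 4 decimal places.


d1 = (ln(S/K) + (r - q + 0.5*sigma^2) * T) / (sigma * sqrt(T)) = -0.36995420
d2 = d1 - sigma * sqrt(T) = -0.52495420
exp(-rT) = 0.98634410; exp(-qT) = 0.99750312
C = S_0 * exp(-qT) * N(d1) - K * exp(-rT) * N(d2)
N(d1) = 0.35570831; N(d2) = 0.29980751
C = 49.2000 * 0.99750312 * 0.35570831 - 53.3300 * 0.98634410 * 0.29980751 = 1.6868

Answer: Price = 1.6868


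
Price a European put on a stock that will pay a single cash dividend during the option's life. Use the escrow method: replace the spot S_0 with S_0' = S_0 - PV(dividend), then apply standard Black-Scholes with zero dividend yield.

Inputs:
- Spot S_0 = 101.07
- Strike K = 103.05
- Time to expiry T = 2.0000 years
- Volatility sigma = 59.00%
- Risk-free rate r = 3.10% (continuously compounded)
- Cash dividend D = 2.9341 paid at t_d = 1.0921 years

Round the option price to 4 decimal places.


PV(D) = D * exp(-r * t_d) = 2.9341 * 0.96671157 = 2.83642842
S_0' = S_0 - PV(D) = 101.0700 - 2.83642842 = 98.23357158
d1 = (ln(S_0'/K) + (r + sigma^2/2)*T) / (sigma*sqrt(T)) = 0.43413207
d2 = d1 - sigma*sqrt(T) = -0.40025394
exp(-rT) = 0.93988289
N(-d1) = 0.33209627; N(-d2) = 0.65551525
P = K * exp(-rT) * N(-d2) - S_0' * N(-d1) = 103.0500 * 0.93988289 * 0.65551525 - 98.23357158 * 0.33209627 = 30.8669

Answer: Price = 30.8669


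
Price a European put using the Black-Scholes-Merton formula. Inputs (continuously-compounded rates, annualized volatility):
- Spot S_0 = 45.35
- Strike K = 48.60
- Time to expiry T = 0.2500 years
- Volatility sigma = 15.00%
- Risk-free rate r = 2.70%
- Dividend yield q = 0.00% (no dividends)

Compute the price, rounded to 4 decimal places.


d1 = (ln(S/K) + (r - q + 0.5*sigma^2) * T) / (sigma * sqrt(T)) = -0.79534472
d2 = d1 - sigma * sqrt(T) = -0.87034472
exp(-rT) = 0.99327273; exp(-qT) = 1.00000000
P = K * exp(-rT) * N(-d2) - S_0 * exp(-qT) * N(-d1)
N(-d1) = 0.78679350; N(-d2) = 0.80794398
P = 48.6000 * 0.99327273 * 0.80794398 - 45.3500 * 1.00000000 * 0.78679350 = 3.3208

Answer: Price = 3.3208


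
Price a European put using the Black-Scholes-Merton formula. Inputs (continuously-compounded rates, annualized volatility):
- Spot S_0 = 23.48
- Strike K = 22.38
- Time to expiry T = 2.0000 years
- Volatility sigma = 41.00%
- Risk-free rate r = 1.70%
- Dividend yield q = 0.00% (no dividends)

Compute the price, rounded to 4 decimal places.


Answer: Price = 4.2712

Derivation:
d1 = (ln(S/K) + (r - q + 0.5*sigma^2) * T) / (sigma * sqrt(T)) = 0.43130287
d2 = d1 - sigma * sqrt(T) = -0.14852469
exp(-rT) = 0.96657150; exp(-qT) = 1.00000000
P = K * exp(-rT) * N(-d2) - S_0 * exp(-qT) * N(-d1)
N(-d1) = 0.33312408; N(-d2) = 0.55903565
P = 22.3800 * 0.96657150 * 0.55903565 - 23.4800 * 1.00000000 * 0.33312408 = 4.2712


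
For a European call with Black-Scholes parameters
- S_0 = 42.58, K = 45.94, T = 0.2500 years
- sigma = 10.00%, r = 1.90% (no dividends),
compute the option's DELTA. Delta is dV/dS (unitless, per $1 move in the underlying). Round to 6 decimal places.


d1 = -1.3990307559; d2 = -1.4490307559
phi(d1) = 0.1499307046; exp(-qT) = 1.0000000000; exp(-rT) = 0.9952612634
N(d1) = 0.0809018802
Delta = exp(-qT) * N(d1) = 1.0000000000 * 0.0809018802 = 0.080902

Answer: Delta = 0.080902


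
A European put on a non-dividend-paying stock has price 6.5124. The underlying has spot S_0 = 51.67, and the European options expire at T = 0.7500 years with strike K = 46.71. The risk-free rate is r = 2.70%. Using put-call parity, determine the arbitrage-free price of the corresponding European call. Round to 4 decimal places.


Answer: Call price = 12.4088

Derivation:
Put-call parity: C - P = S_0 * exp(-qT) - K * exp(-rT).
S_0 * exp(-qT) = 51.6700 * 1.00000000 = 51.67000000
K * exp(-rT) = 46.7100 * 0.97995365 = 45.77363519
C = P + S*exp(-qT) - K*exp(-rT)
C = 6.5124 + 51.67000000 - 45.77363519 = 12.4088


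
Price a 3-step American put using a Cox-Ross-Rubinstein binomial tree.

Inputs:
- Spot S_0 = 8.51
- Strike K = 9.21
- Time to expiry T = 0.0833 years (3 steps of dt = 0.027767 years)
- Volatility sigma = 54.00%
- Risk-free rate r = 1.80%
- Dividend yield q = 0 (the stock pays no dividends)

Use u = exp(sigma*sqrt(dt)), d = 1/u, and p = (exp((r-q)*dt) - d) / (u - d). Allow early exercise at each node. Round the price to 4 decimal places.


dt = T/N = 0.027767
u = exp(sigma*sqrt(dt)) = 1.094155; d = 1/u = 0.913948
p = (exp((r-q)*dt) - d) / (u - d) = 0.480294
Discount per step: exp(-r*dt) = 0.999500
Stock lattice S(k, i) with i counting down-moves:
  k=0: S(0,0) = 8.5100
  k=1: S(1,0) = 9.3113; S(1,1) = 7.7777
  k=2: S(2,0) = 10.1880; S(2,1) = 8.5100; S(2,2) = 7.1084
  k=3: S(3,0) = 11.1472; S(3,1) = 9.3113; S(3,2) = 7.7777; S(3,3) = 6.4967
Terminal payoffs V(N, i) = max(K - S_T, 0):
  V(3,0) = 0.000000; V(3,1) = 0.000000; V(3,2) = 1.432306; V(3,3) = 2.713290
Backward induction: V(k, i) = exp(-r*dt) * [p * V(k+1, i) + (1-p) * V(k+1, i+1)]; then take max(V_cont, immediate exercise) for American.
  V(2,0) = exp(-r*dt) * [p*0.000000 + (1-p)*0.000000] = 0.000000; exercise = 0.000000; V(2,0) = max -> 0.000000
  V(2,1) = exp(-r*dt) * [p*0.000000 + (1-p)*1.432306] = 0.744006; exercise = 0.700000; V(2,1) = max -> 0.744006
  V(2,2) = exp(-r*dt) * [p*1.432306 + (1-p)*2.713290] = 2.096993; exercise = 2.101595; V(2,2) = max -> 2.101595
  V(1,0) = exp(-r*dt) * [p*0.000000 + (1-p)*0.744006] = 0.386471; exercise = 0.000000; V(1,0) = max -> 0.386471
  V(1,1) = exp(-r*dt) * [p*0.744006 + (1-p)*2.101595] = 1.448829; exercise = 1.432306; V(1,1) = max -> 1.448829
  V(0,0) = exp(-r*dt) * [p*0.386471 + (1-p)*1.448829] = 0.938116; exercise = 0.700000; V(0,0) = max -> 0.938116

Answer: Price = V(0,0) = 0.9381
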